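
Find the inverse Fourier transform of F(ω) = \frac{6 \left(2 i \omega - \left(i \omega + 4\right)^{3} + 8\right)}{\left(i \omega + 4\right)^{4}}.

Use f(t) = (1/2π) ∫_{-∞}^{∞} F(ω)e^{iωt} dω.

f(t) = 6 \left(t^{2} - 1\right) e^{- 4 t} u\left(t\right)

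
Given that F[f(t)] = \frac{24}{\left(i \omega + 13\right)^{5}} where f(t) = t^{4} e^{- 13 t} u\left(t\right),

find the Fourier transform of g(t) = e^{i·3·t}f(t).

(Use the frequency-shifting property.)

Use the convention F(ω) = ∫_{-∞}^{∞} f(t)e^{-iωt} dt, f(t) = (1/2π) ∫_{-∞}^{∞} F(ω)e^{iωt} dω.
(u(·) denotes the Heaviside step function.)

F[g](ω) = \frac{24}{\left(i \left(\omega - 3\right) + 13\right)^{5}}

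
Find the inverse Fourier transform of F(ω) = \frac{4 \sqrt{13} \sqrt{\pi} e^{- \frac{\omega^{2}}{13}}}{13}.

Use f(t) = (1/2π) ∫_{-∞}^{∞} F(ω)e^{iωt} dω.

f(t) = 2 e^{- \frac{13 t^{2}}{4}}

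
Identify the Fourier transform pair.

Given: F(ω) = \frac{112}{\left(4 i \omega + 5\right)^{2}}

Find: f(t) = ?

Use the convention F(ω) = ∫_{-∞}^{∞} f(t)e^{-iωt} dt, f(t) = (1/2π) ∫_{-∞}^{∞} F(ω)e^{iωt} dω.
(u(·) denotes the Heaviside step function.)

f(t) = 7 t e^{- \frac{5 t}{4}} u\left(t\right)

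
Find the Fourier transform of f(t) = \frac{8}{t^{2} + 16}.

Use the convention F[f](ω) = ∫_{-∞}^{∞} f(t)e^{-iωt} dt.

F(ω) = 2 \pi e^{- 4 \left|{\omega}\right|}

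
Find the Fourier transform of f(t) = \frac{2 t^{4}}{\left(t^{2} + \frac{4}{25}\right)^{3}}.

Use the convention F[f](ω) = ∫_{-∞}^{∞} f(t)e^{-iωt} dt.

F(ω) = \frac{\pi \left(4 \omega^{2} - 50 \left|{\omega}\right| + 75\right) e^{- \frac{2 \left|{\omega}\right|}{5}}}{40}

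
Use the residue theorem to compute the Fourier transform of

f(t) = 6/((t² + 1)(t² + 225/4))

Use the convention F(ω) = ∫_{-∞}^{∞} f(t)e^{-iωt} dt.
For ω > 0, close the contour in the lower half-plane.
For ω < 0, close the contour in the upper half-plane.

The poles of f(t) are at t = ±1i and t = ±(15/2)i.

Let g(z) = f(z)e^{-iωz}; for large |z| the factor e^{-iωz} decays in the lower half-plane when ω > 0 and in the upper half-plane when ω < 0.

Case ω > 0 (lower half-plane, clockwise contour ⇒ F(ω) = -2πi·ΣRes):
  Res_{z = - i} g(z) = \frac{12 i e^{- \omega}}{221}
  Res_{z = - \frac{15 i}{2}} g(z) = - \frac{8 i e^{- \frac{15 \omega}{2}}}{1105}
  F(ω) = -2πi·ΣRes = \frac{24 \pi e^{- \omega}}{221} - \frac{16 \pi e^{- \frac{15 \omega}{2}}}{1105}

Case ω < 0 (upper half-plane, counterclockwise contour ⇒ F(ω) = +2πi·ΣRes):
  Res_{z = i} g(z) = - \frac{12 i e^{\omega}}{221}
  Res_{z = \frac{15 i}{2}} g(z) = \frac{8 i e^{\frac{15 \omega}{2}}}{1105}
  F(ω) = 2πi·ΣRes = \frac{8 \pi \left(- 2 e^{\frac{15 \omega}{2}} + 15 e^{\omega}\right)}{1105}

Both cases combine into a single formula in |ω|:

F(ω) = \frac{24 \pi e^{- \left|{\omega}\right|}}{221} - \frac{16 \pi e^{- \frac{15 \left|{\omega}\right|}{2}}}{1105}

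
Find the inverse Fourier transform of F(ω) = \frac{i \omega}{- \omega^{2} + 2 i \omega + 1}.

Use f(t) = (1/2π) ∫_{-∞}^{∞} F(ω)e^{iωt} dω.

f(t) = \left(1 - t\right) e^{- t} u\left(t\right)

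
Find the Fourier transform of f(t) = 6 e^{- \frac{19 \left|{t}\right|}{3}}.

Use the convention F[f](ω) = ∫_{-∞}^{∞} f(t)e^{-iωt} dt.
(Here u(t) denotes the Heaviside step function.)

F(ω) = \frac{684}{9 \omega^{2} + 361}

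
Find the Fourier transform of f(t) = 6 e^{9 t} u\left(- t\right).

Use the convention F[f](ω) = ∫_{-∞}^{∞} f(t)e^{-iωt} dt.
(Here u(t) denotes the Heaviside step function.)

F(ω) = - \frac{6}{i \omega - 9}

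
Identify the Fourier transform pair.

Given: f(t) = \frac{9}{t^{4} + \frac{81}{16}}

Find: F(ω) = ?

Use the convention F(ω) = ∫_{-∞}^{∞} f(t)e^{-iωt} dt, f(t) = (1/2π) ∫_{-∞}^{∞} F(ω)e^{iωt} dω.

F(ω) = \frac{8 \pi e^{- \frac{3 \sqrt{2} \left|{\omega}\right|}{4}} \sin{\left(\frac{3 \sqrt{2} \left|{\omega}\right|}{4} + \frac{\pi}{4} \right)}}{3}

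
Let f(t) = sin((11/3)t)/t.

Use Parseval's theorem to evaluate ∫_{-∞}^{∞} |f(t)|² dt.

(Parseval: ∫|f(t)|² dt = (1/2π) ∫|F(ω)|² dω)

∫|f(t)|² dt = \frac{11 \pi}{3}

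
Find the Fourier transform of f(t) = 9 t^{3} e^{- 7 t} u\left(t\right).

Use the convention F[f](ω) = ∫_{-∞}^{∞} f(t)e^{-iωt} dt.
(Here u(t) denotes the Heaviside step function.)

F(ω) = \frac{54}{\left(i \omega + 7\right)^{4}}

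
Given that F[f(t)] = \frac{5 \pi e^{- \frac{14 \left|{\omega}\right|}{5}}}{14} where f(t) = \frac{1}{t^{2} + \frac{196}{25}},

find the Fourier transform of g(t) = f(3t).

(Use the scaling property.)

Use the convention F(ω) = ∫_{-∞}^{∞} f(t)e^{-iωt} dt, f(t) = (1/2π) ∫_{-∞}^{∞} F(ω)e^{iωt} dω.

F[g](ω) = \frac{5 \pi e^{- \frac{14 \left|{\omega}\right|}{15}}}{42}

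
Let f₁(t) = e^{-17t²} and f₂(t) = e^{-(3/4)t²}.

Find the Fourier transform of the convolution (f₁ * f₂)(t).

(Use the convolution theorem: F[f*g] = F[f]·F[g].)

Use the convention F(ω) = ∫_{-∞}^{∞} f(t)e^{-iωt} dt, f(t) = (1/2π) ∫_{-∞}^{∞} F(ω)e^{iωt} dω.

F[f₁*f₂](ω) = \frac{2 \sqrt{51} \pi e^{- \frac{71 \omega^{2}}{204}}}{51}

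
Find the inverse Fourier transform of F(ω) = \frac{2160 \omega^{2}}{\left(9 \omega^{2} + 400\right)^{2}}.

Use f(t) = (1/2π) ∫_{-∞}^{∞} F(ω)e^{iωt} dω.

f(t) = \left(1 - \frac{20 \left|{t}\right|}{3}\right) e^{- \frac{20 \left|{t}\right|}{3}}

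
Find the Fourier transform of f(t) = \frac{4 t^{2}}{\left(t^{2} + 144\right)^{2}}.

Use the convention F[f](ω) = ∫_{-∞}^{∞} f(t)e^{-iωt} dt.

F(ω) = \frac{\pi \left(1 - 12 \left|{\omega}\right|\right) e^{- 12 \left|{\omega}\right|}}{6}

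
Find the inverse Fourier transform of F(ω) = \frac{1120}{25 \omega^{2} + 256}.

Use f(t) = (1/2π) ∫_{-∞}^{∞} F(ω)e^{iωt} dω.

f(t) = 7 e^{- \frac{16 \left|{t}\right|}{5}}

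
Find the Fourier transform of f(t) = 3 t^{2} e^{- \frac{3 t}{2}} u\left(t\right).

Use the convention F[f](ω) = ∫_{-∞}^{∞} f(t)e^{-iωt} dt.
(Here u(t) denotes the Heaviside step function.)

F(ω) = \frac{48}{\left(2 i \omega + 3\right)^{3}}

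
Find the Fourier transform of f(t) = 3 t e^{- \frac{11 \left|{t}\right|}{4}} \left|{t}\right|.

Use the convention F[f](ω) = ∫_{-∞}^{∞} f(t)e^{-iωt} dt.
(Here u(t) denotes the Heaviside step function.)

F(ω) = \frac{3072 i \omega \left(16 \omega^{2} - 363\right)}{\left(16 \omega^{2} + 121\right)^{3}}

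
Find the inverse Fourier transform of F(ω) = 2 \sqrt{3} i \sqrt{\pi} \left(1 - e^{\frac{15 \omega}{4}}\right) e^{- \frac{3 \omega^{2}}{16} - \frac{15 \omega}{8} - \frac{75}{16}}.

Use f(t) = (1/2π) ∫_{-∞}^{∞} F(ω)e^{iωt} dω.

f(t) = 8 e^{- \frac{4 t^{2}}{3}} \sin{\left(5 t \right)}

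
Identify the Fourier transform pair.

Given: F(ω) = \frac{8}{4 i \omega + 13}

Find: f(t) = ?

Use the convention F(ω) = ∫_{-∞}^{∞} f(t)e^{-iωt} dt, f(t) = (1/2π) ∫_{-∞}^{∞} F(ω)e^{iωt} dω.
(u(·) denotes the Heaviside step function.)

f(t) = 2 e^{- \frac{13 t}{4}} u\left(t\right)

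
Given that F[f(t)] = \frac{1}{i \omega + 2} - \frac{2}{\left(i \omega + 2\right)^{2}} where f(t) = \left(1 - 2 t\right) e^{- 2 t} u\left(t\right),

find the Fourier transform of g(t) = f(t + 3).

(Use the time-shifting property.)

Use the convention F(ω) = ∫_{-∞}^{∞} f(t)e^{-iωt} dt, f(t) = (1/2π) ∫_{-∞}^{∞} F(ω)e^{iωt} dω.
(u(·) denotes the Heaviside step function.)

F[g](ω) = \frac{i \omega e^{3 i \omega}}{- \omega^{2} + 4 i \omega + 4}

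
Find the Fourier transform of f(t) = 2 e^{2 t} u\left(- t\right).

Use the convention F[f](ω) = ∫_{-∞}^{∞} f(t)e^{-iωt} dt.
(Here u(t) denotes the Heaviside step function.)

F(ω) = - \frac{2}{i \omega - 2}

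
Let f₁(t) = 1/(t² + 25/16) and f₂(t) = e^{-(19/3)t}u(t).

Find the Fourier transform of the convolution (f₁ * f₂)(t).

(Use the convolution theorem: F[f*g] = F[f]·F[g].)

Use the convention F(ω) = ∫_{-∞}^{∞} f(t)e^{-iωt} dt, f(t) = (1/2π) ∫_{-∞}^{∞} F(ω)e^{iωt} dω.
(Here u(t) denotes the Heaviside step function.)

F[f₁*f₂](ω) = \frac{12 \pi e^{- \frac{5 \left|{\omega}\right|}{4}}}{5 \left(3 i \omega + 19\right)}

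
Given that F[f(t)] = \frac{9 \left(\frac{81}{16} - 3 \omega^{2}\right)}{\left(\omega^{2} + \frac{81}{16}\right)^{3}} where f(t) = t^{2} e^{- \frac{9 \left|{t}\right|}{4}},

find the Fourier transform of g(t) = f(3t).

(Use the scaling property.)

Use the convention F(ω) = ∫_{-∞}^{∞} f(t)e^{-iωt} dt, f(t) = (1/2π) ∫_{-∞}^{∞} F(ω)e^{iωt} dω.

F[g](ω) = \frac{186624 \left(243 - 16 \omega^{2}\right)}{\left(16 \omega^{2} + 729\right)^{3}}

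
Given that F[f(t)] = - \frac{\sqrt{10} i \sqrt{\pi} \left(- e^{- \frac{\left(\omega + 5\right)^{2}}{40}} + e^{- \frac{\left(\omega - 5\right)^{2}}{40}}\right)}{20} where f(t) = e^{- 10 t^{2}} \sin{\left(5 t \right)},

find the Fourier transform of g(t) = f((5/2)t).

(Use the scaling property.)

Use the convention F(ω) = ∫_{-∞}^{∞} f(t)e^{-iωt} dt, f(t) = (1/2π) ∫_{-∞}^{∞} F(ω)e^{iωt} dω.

F[g](ω) = \frac{\sqrt{10} i \sqrt{\pi} \left(1 - e^{\frac{\omega}{5}}\right) e^{- \frac{\omega^{2}}{250} - \frac{\omega}{10} - \frac{5}{8}}}{50}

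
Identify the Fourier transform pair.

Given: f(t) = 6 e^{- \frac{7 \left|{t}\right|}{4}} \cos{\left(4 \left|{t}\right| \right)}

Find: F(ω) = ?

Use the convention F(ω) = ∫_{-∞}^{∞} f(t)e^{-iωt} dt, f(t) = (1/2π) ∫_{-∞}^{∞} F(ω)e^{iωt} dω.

F(ω) = \frac{336 \left(16 \omega^{2} + 305\right)}{256 \omega^{4} - 6624 \omega^{2} + 93025}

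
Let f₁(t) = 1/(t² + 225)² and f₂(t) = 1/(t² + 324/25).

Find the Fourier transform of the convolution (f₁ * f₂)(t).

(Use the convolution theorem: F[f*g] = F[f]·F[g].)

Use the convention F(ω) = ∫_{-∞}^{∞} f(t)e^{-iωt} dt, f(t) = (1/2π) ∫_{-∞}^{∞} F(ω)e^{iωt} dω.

F[f₁*f₂](ω) = \frac{\pi^{2} \left(15 \left|{\omega}\right| + 1\right) e^{- \frac{93 \left|{\omega}\right|}{5}}}{24300}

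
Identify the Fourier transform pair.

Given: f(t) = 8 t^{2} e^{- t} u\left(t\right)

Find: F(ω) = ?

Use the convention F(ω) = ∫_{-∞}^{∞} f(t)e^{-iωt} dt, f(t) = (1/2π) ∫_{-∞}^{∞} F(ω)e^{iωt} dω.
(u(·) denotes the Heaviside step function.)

F(ω) = \frac{16}{\left(i \omega + 1\right)^{3}}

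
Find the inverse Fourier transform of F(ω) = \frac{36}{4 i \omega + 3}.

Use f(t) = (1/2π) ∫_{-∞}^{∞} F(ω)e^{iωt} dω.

f(t) = 9 e^{- \frac{3 t}{4}} u\left(t\right)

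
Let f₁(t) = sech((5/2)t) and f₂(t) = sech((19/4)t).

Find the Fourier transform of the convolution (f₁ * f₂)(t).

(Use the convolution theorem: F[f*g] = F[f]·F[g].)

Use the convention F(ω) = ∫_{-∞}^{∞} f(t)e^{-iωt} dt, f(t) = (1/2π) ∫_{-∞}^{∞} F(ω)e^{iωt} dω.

F[f₁*f₂](ω) = \frac{8 \pi^{2}}{95 \cosh{\left(\frac{2 \pi \omega}{19} \right)} \cosh{\left(\frac{\pi \omega}{5} \right)}}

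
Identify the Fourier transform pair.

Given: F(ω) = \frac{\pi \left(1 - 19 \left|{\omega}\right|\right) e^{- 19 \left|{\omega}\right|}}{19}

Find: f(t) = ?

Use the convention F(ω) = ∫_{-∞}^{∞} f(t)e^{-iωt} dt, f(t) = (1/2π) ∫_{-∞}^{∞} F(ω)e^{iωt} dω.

f(t) = \frac{2 t^{2}}{\left(t^{2} + 361\right)^{2}}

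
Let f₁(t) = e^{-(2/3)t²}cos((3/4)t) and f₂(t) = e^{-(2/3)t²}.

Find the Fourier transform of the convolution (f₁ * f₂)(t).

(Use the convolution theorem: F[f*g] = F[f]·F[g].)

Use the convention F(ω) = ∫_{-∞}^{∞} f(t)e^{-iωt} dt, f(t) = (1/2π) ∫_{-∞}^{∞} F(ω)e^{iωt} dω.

F[f₁*f₂](ω) = \frac{3 \pi \left(e^{\frac{9 \omega}{8}} + 1\right) e^{- \frac{3 \omega^{2}}{4} - \frac{9 \omega}{16} - \frac{27}{128}}}{4}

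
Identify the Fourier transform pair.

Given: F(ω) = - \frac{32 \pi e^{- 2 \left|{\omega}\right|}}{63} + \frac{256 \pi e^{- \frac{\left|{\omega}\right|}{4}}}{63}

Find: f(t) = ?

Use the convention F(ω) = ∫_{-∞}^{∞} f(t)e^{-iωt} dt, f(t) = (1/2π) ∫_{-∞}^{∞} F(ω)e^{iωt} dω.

f(t) = \frac{4}{\left(t^{2} + \frac{1}{16}\right) \left(t^{2} + 4\right)}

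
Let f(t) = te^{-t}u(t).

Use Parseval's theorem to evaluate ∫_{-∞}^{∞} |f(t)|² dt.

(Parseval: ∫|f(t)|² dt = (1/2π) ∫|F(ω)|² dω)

∫|f(t)|² dt = \frac{1}{4}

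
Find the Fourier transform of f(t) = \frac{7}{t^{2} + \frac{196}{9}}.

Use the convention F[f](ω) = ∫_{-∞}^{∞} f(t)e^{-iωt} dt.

F(ω) = \frac{3 \pi e^{- \frac{14 \left|{\omega}\right|}{3}}}{2}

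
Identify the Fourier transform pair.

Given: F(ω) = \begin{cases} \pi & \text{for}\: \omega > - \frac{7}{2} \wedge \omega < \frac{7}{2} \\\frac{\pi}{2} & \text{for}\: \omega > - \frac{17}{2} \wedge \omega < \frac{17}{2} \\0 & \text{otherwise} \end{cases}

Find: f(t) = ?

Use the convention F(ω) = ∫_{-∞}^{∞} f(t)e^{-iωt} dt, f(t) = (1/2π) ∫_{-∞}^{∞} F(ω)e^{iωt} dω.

f(t) = \frac{\sin{\left(6 t \right)} \cos{\left(\frac{5 t}{2} \right)}}{t}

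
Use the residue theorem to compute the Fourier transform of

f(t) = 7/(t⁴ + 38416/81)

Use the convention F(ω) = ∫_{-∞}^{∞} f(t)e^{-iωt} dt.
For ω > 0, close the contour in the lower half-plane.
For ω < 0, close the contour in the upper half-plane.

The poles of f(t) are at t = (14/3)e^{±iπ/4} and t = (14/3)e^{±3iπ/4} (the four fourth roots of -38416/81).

Let g(z) = f(z)e^{-iωz}; for large |z| the factor e^{-iωz} decays in the lower half-plane when ω > 0 and in the upper half-plane when ω < 0.

Case ω > 0 (lower half-plane, clockwise contour ⇒ F(ω) = -2πi·ΣRes):
  Res_{z = - \frac{7 \sqrt{2}}{3} - \frac{7 \sqrt{2} i}{3}} g(z) = \frac{27 \sqrt{2} i \left(1 - i\right) e^{\frac{7 \sqrt{2} \omega \left(-1 + i\right)}{3}}}{3136}
  Res_{z = \frac{7 \sqrt{2}}{3} - \frac{7 \sqrt{2} i}{3}} g(z) = \frac{27 \sqrt{2} i \left(1 + i\right) e^{- \frac{7 \sqrt{2} \omega \left(1 + i\right)}{3}}}{3136}
  F(ω) = -2πi·ΣRes = \frac{27 \sqrt{2} \pi \left(1 - i\right) \left(e^{\frac{14 \sqrt{2} i \omega}{3}} + i\right) e^{- \frac{7 \sqrt{2} \omega \left(1 + i\right)}{3}}}{1568} = \frac{27 \pi e^{- \frac{7 \sqrt{2} \omega}{3}} \sin{\left(\frac{7 \sqrt{2} \omega}{3} + \frac{\pi}{4} \right)}}{392}

Case ω < 0 (upper half-plane, counterclockwise contour ⇒ F(ω) = +2πi·ΣRes):
  Res_{z = \frac{7 \sqrt{2}}{3} + \frac{7 \sqrt{2} i}{3}} g(z) = \frac{27 \sqrt{2} i \left(-1 + i\right) e^{\frac{7 \sqrt{2} \omega \left(1 - i\right)}{3}}}{3136}
  Res_{z = - \frac{7 \sqrt{2}}{3} + \frac{7 \sqrt{2} i}{3}} g(z) = \frac{27 \sqrt{2} \left(1 - i\right) e^{\frac{7 \sqrt{2} \omega \left(1 + i\right)}{3}}}{3136}
  F(ω) = 2πi·ΣRes = - \frac{27 \sqrt{2} i \pi \left(i \left(1 - i\right) e^{\frac{7 \sqrt{2} \omega \left(1 - i\right)}{3}} - \left(1 - i\right) e^{\frac{7 \sqrt{2} \omega \left(1 + i\right)}{3}}\right)}{1568} = \frac{27 \pi e^{\frac{7 \sqrt{2} \omega}{3}} \cos{\left(\frac{7 \sqrt{2} \omega}{3} + \frac{\pi}{4} \right)}}{392}

Both cases combine into a single formula in |ω|:

F(ω) = \frac{27 \pi e^{- \frac{7 \sqrt{2} \left|{\omega}\right|}{3}} \sin{\left(\frac{7 \sqrt{2} \left|{\omega}\right|}{3} + \frac{\pi}{4} \right)}}{392}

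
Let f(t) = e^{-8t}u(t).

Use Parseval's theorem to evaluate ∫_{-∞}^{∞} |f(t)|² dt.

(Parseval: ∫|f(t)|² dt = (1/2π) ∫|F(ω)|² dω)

∫|f(t)|² dt = \frac{1}{16}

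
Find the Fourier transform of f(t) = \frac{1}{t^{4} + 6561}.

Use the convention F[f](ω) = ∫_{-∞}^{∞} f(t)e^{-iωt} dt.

F(ω) = \frac{\pi e^{- \frac{9 \sqrt{2} \left|{\omega}\right|}{2}} \sin{\left(\frac{9 \sqrt{2} \left|{\omega}\right|}{2} + \frac{\pi}{4} \right)}}{729}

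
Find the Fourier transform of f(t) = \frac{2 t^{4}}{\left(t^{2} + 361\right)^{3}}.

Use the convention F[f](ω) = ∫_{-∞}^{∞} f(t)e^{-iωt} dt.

F(ω) = \frac{\pi \left(361 \omega^{2} - 95 \left|{\omega}\right| + 3\right) e^{- 19 \left|{\omega}\right|}}{76}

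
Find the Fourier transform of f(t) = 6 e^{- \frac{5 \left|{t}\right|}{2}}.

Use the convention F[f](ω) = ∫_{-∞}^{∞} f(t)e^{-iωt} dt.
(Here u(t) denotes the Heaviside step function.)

F(ω) = \frac{120}{4 \omega^{2} + 25}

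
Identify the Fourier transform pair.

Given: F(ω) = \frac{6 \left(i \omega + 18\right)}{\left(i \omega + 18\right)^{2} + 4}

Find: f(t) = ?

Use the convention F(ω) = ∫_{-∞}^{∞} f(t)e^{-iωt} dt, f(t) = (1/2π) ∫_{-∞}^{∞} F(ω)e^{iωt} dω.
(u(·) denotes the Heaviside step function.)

f(t) = 6 e^{- 18 t} \cos{\left(2 t \right)} u\left(t\right)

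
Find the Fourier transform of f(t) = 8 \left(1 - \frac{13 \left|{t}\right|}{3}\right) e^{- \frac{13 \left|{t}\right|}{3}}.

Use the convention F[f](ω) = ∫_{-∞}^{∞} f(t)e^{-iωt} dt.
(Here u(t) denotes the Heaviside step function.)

F(ω) = \frac{11232 \omega^{2}}{\left(9 \omega^{2} + 169\right)^{2}}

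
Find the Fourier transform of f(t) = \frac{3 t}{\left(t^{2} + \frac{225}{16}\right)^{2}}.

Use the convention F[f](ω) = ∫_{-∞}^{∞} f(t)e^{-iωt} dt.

F(ω) = - \frac{2 i \pi \omega e^{- \frac{15 \left|{\omega}\right|}{4}}}{5}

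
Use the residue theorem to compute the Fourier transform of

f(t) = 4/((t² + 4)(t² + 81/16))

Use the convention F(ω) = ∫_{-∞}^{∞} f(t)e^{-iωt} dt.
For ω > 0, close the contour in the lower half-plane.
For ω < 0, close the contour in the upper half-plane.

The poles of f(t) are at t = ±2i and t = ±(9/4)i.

Let g(z) = f(z)e^{-iωz}; for large |z| the factor e^{-iωz} decays in the lower half-plane when ω > 0 and in the upper half-plane when ω < 0.

Case ω > 0 (lower half-plane, clockwise contour ⇒ F(ω) = -2πi·ΣRes):
  Res_{z = - 2 i} g(z) = \frac{16 i e^{- 2 \omega}}{17}
  Res_{z = - \frac{9 i}{4}} g(z) = - \frac{128 i e^{- \frac{9 \omega}{4}}}{153}
  F(ω) = -2πi·ΣRes = \frac{32 \pi e^{- 2 \omega}}{17} - \frac{256 \pi e^{- \frac{9 \omega}{4}}}{153}

Case ω < 0 (upper half-plane, counterclockwise contour ⇒ F(ω) = +2πi·ΣRes):
  Res_{z = 2 i} g(z) = - \frac{16 i e^{2 \omega}}{17}
  Res_{z = \frac{9 i}{4}} g(z) = \frac{128 i e^{\frac{9 \omega}{4}}}{153}
  F(ω) = 2πi·ΣRes = \frac{32 \pi \left(- 8 e^{\frac{9 \omega}{4}} + 9 e^{2 \omega}\right)}{153}

Both cases combine into a single formula in |ω|:

F(ω) = \frac{32 \pi e^{- 2 \left|{\omega}\right|}}{17} - \frac{256 \pi e^{- \frac{9 \left|{\omega}\right|}{4}}}{153}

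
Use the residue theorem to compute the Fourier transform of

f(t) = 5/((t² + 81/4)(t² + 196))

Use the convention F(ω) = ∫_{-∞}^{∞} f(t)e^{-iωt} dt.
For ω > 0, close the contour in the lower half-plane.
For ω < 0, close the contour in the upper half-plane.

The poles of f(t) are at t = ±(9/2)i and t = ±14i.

Let g(z) = f(z)e^{-iωz}; for large |z| the factor e^{-iωz} decays in the lower half-plane when ω > 0 and in the upper half-plane when ω < 0.

Case ω > 0 (lower half-plane, clockwise contour ⇒ F(ω) = -2πi·ΣRes):
  Res_{z = - \frac{9 i}{2}} g(z) = \frac{20 i e^{- \frac{9 \omega}{2}}}{6327}
  Res_{z = - 14 i} g(z) = - \frac{5 i e^{- 14 \omega}}{4921}
  F(ω) = -2πi·ΣRes = - \frac{10 \pi e^{- 14 \omega}}{4921} + \frac{40 \pi e^{- \frac{9 \omega}{2}}}{6327}

Case ω < 0 (upper half-plane, counterclockwise contour ⇒ F(ω) = +2πi·ΣRes):
  Res_{z = \frac{9 i}{2}} g(z) = - \frac{20 i e^{\frac{9 \omega}{2}}}{6327}
  Res_{z = 14 i} g(z) = \frac{5 i e^{14 \omega}}{4921}
  F(ω) = 2πi·ΣRes = \frac{10 \pi \left(28 e^{\frac{9 \omega}{2}} - 9 e^{14 \omega}\right)}{44289}

Both cases combine into a single formula in |ω|:

F(ω) = - \frac{10 \pi e^{- 14 \left|{\omega}\right|}}{4921} + \frac{40 \pi e^{- \frac{9 \left|{\omega}\right|}{2}}}{6327}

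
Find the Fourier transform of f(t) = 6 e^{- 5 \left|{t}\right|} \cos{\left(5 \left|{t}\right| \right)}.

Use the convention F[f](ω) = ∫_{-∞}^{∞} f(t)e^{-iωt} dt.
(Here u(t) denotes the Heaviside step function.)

F(ω) = \frac{60 \left(\omega^{2} + 50\right)}{\omega^{4} + 2500}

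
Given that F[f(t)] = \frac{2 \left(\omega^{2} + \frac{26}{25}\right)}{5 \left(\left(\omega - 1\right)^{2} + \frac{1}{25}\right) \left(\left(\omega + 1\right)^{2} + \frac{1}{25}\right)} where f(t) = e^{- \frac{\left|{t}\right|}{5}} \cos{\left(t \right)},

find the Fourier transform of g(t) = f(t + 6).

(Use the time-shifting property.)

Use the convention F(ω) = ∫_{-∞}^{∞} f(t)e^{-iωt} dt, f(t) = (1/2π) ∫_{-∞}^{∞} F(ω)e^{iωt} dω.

F[g](ω) = \frac{\left(250 \omega^{2} + 260\right) e^{6 i \omega}}{625 \omega^{4} - 1200 \omega^{2} + 676}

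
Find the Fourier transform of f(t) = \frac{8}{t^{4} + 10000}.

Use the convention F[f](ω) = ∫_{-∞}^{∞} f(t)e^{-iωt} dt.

F(ω) = \frac{\pi e^{- 5 \sqrt{2} \left|{\omega}\right|} \sin{\left(5 \sqrt{2} \left|{\omega}\right| + \frac{\pi}{4} \right)}}{125}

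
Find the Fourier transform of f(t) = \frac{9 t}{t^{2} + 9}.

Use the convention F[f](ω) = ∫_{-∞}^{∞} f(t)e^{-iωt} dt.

F(ω) = - 9 i \pi e^{- 3 \left|{\omega}\right|} \operatorname{sign}{\left(\omega \right)}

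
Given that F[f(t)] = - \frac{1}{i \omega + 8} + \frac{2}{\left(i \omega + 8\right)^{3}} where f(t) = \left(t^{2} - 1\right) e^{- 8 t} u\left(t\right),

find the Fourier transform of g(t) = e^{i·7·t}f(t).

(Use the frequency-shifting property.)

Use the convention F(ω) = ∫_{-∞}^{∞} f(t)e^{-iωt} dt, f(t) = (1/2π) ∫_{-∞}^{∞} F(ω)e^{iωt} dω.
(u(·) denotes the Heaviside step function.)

F[g](ω) = \frac{2 i \left(\omega - 7\right) - \left(i \left(\omega - 7\right) + 8\right)^{3} + 16}{\left(i \left(\omega - 7\right) + 8\right)^{4}}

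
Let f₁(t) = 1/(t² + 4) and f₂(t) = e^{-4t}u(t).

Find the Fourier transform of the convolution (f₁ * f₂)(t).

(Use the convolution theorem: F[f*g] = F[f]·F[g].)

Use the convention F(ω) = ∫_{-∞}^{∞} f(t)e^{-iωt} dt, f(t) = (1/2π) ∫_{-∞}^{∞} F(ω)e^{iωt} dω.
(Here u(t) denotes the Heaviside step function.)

F[f₁*f₂](ω) = \frac{\pi e^{- 2 \left|{\omega}\right|}}{2 \left(i \omega + 4\right)}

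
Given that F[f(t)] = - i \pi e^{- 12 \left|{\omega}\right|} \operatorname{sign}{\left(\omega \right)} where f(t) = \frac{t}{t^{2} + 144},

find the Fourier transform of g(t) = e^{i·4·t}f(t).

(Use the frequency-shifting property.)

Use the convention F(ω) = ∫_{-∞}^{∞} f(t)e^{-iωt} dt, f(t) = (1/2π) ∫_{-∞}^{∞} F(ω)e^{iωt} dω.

F[g](ω) = - i \pi e^{- 12 \left|{\omega - 4}\right|} \operatorname{sign}{\left(\omega - 4 \right)}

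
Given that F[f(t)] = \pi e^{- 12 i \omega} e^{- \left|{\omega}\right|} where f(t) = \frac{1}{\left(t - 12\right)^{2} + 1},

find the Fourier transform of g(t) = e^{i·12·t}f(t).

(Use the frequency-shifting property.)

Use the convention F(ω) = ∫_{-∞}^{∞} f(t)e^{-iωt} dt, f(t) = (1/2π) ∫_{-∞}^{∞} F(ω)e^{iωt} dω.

F[g](ω) = \pi e^{- 12 i \left(\omega - 12\right) - \left|{\omega - 12}\right|}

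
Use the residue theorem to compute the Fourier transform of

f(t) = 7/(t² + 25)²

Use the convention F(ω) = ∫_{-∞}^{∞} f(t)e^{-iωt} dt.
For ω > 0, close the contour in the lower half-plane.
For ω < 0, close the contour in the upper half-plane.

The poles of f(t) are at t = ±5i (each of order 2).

Let g(z) = f(z)e^{-iωz}; for large |z| the factor e^{-iωz} decays in the lower half-plane when ω > 0 and in the upper half-plane when ω < 0.

Case ω > 0 (lower half-plane, clockwise contour ⇒ F(ω) = -2πi·ΣRes):
  Res_{z = - 5 i} g(z) = \frac{7 i \left(5 \omega + 1\right) e^{- 5 \omega}}{500} (pole of order 2)
  F(ω) = -2πi·ΣRes = \frac{7 \pi \left(5 \omega + 1\right) e^{- 5 \omega}}{250}

Case ω < 0 (upper half-plane, counterclockwise contour ⇒ F(ω) = +2πi·ΣRes):
  Res_{z = 5 i} g(z) = \frac{7 i \left(5 \omega - 1\right) e^{5 \omega}}{500} (pole of order 2)
  F(ω) = 2πi·ΣRes = \frac{7 \pi \left(1 - 5 \omega\right) e^{5 \omega}}{250}

Both cases combine into a single formula in |ω|:

F(ω) = \frac{7 \pi \left(5 \left|{\omega}\right| + 1\right) e^{- 5 \left|{\omega}\right|}}{250}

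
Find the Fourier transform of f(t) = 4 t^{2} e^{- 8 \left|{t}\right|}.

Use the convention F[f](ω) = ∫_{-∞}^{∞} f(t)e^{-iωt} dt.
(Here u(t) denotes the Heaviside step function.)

F(ω) = \frac{128 \left(64 - 3 \omega^{2}\right)}{\left(\omega^{2} + 64\right)^{3}}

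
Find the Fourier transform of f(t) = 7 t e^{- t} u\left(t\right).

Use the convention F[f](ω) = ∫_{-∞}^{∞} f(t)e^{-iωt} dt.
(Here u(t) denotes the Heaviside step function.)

F(ω) = \frac{7}{\left(i \omega + 1\right)^{2}}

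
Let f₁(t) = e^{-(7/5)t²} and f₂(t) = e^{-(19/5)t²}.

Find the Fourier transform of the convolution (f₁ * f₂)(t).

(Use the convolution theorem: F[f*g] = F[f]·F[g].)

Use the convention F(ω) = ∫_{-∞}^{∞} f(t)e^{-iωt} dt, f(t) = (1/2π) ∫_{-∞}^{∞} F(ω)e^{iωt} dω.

F[f₁*f₂](ω) = \frac{5 \sqrt{133} \pi e^{- \frac{65 \omega^{2}}{266}}}{133}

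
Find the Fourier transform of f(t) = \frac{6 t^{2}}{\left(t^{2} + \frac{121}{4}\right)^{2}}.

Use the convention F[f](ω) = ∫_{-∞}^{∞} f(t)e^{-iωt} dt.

F(ω) = \frac{3 \pi \left(2 - 11 \left|{\omega}\right|\right) e^{- \frac{11 \left|{\omega}\right|}{2}}}{11}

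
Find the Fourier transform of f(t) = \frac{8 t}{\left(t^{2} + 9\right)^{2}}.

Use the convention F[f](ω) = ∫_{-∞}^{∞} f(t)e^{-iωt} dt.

F(ω) = - \frac{4 i \pi \omega e^{- 3 \left|{\omega}\right|}}{3}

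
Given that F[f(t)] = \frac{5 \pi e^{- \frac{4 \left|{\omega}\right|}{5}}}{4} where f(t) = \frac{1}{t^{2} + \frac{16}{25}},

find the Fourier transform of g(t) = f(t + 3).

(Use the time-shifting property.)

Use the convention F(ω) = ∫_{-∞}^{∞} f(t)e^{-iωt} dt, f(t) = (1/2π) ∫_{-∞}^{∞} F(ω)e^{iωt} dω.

F[g](ω) = \frac{5 \pi e^{3 i \omega - \frac{4 \left|{\omega}\right|}{5}}}{4}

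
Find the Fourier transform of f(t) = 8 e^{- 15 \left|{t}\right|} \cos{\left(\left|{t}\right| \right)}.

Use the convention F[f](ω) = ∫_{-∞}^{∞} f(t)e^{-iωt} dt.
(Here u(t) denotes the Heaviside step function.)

F(ω) = \frac{240 \left(\omega^{2} + 226\right)}{\omega^{4} + 448 \omega^{2} + 51076}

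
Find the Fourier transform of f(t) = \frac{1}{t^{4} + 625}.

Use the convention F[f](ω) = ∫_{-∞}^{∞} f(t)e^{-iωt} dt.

F(ω) = \frac{\pi e^{- \frac{5 \sqrt{2} \left|{\omega}\right|}{2}} \sin{\left(\frac{5 \sqrt{2} \left|{\omega}\right|}{2} + \frac{\pi}{4} \right)}}{125}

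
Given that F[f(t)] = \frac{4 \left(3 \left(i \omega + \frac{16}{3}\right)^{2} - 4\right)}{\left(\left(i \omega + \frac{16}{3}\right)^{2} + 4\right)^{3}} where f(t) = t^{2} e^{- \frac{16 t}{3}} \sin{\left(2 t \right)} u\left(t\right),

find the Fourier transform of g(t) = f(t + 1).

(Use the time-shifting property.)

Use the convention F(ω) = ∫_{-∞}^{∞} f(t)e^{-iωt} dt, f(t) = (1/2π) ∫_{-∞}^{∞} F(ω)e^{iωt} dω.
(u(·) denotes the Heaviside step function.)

F[g](ω) = \frac{972 \left(\left(3 i \omega + 16\right)^{2} - 12\right) e^{i \omega}}{\left(\left(3 i \omega + 16\right)^{2} + 36\right)^{3}}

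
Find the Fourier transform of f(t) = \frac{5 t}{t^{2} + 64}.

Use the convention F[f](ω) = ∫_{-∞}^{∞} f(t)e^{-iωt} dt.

F(ω) = - 5 i \pi e^{- 8 \left|{\omega}\right|} \operatorname{sign}{\left(\omega \right)}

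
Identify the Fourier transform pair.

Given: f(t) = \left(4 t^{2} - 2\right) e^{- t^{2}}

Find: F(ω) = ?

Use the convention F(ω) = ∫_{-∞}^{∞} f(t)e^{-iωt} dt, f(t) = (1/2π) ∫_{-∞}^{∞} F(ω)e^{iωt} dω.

F(ω) = - \sqrt{\pi} \omega^{2} e^{- \frac{\omega^{2}}{4}}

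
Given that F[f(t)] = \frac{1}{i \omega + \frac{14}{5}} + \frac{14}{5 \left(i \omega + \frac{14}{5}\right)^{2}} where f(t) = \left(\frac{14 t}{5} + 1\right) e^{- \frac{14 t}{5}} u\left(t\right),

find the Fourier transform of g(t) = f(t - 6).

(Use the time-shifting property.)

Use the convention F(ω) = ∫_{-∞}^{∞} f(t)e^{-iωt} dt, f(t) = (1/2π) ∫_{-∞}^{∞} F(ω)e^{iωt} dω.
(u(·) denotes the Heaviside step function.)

F[g](ω) = \frac{5 \left(- 5 i \omega - 28\right) e^{- 6 i \omega}}{25 \omega^{2} - 140 i \omega - 196}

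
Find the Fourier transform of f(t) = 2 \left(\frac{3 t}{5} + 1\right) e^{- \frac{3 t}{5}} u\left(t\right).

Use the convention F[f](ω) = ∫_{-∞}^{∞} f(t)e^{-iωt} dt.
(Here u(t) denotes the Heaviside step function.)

F(ω) = \frac{10 \left(- 5 i \omega - 6\right)}{25 \omega^{2} - 30 i \omega - 9}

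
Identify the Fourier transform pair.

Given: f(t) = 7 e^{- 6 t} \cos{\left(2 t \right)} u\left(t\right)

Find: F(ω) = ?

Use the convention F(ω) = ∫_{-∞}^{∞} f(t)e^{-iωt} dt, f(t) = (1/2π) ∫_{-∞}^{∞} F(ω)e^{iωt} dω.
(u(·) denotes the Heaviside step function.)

F(ω) = \frac{7 \left(i \omega + 6\right)}{\left(i \omega + 6\right)^{2} + 4}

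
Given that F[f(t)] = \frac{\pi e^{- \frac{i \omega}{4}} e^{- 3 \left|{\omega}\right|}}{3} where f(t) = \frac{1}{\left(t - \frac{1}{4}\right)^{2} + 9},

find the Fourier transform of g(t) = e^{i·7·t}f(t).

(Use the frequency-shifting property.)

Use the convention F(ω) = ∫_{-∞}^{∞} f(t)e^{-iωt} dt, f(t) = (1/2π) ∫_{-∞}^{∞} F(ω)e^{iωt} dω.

F[g](ω) = \frac{\pi e^{- \frac{i \left(\omega - 7\right)}{4} - 3 \left|{\omega - 7}\right|}}{3}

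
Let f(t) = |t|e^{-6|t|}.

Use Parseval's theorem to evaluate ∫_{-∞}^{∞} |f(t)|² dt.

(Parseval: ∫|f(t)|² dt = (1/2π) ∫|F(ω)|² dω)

∫|f(t)|² dt = \frac{1}{432}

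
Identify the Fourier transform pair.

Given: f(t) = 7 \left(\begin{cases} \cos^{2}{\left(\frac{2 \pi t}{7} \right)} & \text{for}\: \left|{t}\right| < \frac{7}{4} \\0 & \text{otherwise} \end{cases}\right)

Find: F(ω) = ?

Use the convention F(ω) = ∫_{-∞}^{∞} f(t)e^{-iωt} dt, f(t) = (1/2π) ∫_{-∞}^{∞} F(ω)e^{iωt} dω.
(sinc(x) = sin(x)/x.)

F(ω) = - \frac{196 \pi^{2} \operatorname{sinc}{\left(\frac{7 \omega}{4} \right)}}{49 \omega^{2} - 16 \pi^{2}}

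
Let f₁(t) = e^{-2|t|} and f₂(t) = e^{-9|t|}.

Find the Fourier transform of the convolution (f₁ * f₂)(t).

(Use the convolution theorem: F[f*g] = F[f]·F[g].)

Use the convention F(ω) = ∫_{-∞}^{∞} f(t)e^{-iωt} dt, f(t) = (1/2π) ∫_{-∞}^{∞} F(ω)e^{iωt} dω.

F[f₁*f₂](ω) = \frac{72}{\left(\omega^{2} + 4\right) \left(\omega^{2} + 81\right)}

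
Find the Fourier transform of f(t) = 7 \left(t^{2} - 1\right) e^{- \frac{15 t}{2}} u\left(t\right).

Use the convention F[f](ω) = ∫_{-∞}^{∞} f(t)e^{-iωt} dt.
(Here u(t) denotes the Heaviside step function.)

F(ω) = \frac{14 \left(16 i \omega - \left(2 i \omega + 15\right)^{3} + 120\right)}{\left(2 i \omega + 15\right)^{4}}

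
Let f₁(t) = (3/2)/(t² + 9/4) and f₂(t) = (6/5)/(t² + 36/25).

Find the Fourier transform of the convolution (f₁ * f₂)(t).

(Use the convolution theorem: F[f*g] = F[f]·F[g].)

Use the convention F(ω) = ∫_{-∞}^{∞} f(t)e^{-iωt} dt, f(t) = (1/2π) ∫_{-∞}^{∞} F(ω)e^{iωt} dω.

F[f₁*f₂](ω) = \pi^{2} e^{- \frac{27 \left|{\omega}\right|}{10}}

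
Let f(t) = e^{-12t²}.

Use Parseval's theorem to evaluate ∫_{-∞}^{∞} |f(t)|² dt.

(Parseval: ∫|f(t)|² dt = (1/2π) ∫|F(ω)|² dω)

∫|f(t)|² dt = \frac{\sqrt{6} \sqrt{\pi}}{12}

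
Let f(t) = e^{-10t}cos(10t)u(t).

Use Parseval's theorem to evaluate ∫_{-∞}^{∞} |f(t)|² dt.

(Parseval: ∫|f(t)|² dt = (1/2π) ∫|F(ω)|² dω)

∫|f(t)|² dt = \frac{3}{80}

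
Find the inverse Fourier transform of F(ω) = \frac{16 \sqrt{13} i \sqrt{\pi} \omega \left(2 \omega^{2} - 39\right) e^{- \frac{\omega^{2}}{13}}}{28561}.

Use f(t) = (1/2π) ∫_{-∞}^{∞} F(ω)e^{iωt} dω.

f(t) = 2 t^{3} e^{- \frac{13 t^{2}}{4}}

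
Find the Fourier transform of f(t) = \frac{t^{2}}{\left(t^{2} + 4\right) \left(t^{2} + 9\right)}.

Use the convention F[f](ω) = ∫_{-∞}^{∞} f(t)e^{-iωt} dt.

F(ω) = \frac{\pi \left(3 - 2 e^{\left|{\omega}\right|}\right) e^{- 3 \left|{\omega}\right|}}{5}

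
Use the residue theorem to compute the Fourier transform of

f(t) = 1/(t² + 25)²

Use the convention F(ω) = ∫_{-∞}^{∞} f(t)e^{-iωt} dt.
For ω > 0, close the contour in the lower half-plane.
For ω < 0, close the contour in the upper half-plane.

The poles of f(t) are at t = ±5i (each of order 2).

Let g(z) = f(z)e^{-iωz}; for large |z| the factor e^{-iωz} decays in the lower half-plane when ω > 0 and in the upper half-plane when ω < 0.

Case ω > 0 (lower half-plane, clockwise contour ⇒ F(ω) = -2πi·ΣRes):
  Res_{z = - 5 i} g(z) = \frac{i \left(5 \omega + 1\right) e^{- 5 \omega}}{500} (pole of order 2)
  F(ω) = -2πi·ΣRes = \frac{\pi \left(5 \omega + 1\right) e^{- 5 \omega}}{250}

Case ω < 0 (upper half-plane, counterclockwise contour ⇒ F(ω) = +2πi·ΣRes):
  Res_{z = 5 i} g(z) = \frac{i \left(5 \omega - 1\right) e^{5 \omega}}{500} (pole of order 2)
  F(ω) = 2πi·ΣRes = \frac{\pi \left(1 - 5 \omega\right) e^{5 \omega}}{250}

Both cases combine into a single formula in |ω|:

F(ω) = \frac{\pi \left(5 \left|{\omega}\right| + 1\right) e^{- 5 \left|{\omega}\right|}}{250}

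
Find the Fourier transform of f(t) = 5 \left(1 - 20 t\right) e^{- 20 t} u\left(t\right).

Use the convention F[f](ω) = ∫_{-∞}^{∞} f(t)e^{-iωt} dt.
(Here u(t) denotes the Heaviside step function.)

F(ω) = \frac{5 i \omega}{- \omega^{2} + 40 i \omega + 400}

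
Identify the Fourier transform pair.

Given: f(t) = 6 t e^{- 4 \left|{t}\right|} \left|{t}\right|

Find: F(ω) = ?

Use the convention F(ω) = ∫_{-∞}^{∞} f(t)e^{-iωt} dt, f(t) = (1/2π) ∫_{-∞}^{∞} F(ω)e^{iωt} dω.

F(ω) = \frac{24 i \omega \left(\omega^{2} - 48\right)}{\left(\omega^{2} + 16\right)^{3}}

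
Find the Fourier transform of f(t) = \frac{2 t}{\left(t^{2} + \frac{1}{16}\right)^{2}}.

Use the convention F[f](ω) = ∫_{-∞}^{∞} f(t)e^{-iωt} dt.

F(ω) = - 4 i \pi \omega e^{- \frac{\left|{\omega}\right|}{4}}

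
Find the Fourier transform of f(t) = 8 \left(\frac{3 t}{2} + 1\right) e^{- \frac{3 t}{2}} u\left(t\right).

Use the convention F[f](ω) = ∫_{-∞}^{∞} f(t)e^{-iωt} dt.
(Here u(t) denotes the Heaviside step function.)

F(ω) = \frac{32 \left(- i \omega - 3\right)}{4 \omega^{2} - 12 i \omega - 9}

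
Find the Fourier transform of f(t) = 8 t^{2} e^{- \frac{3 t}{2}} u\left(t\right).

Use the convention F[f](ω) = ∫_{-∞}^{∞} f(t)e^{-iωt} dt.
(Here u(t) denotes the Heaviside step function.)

F(ω) = \frac{128}{\left(2 i \omega + 3\right)^{3}}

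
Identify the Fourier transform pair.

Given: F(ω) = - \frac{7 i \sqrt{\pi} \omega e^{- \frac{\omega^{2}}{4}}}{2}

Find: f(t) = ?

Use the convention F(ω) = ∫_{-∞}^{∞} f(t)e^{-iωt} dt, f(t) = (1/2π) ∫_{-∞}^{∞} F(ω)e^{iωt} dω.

f(t) = 7 t e^{- t^{2}}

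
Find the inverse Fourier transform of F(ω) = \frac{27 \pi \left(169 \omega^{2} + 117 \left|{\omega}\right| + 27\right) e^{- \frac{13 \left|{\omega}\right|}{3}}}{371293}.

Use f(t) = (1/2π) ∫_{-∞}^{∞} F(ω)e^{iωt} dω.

f(t) = \frac{8}{\left(t^{2} + \frac{169}{9}\right)^{3}}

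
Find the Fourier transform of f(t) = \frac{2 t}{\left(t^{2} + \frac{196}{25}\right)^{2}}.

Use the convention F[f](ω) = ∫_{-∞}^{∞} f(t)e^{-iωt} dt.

F(ω) = - \frac{5 i \pi \omega e^{- \frac{14 \left|{\omega}\right|}{5}}}{14}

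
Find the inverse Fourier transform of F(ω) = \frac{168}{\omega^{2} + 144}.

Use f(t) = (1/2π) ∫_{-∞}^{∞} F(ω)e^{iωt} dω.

f(t) = 7 e^{- 12 \left|{t}\right|}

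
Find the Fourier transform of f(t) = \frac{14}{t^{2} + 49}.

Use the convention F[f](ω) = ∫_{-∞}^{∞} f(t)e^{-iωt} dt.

F(ω) = 2 \pi e^{- 7 \left|{\omega}\right|}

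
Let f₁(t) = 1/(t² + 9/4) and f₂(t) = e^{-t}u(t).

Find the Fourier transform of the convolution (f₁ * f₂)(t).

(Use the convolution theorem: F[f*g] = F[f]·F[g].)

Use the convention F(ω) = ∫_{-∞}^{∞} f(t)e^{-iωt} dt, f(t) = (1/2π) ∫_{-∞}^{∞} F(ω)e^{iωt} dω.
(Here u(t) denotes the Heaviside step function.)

F[f₁*f₂](ω) = \frac{2 \pi e^{- \frac{3 \left|{\omega}\right|}{2}}}{3 \left(i \omega + 1\right)}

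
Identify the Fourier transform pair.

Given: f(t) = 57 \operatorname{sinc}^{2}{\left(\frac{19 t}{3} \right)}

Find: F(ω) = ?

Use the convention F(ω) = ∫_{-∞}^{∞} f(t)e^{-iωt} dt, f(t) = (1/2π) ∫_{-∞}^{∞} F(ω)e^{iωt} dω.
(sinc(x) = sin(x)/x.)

F(ω) = \begin{cases} \frac{9 \pi \left(38 - 3 \left|{\omega}\right|\right)}{38} & \text{for}\: \omega > - \frac{38}{3} \wedge \omega < \frac{38}{3} \\0 & \text{otherwise} \end{cases}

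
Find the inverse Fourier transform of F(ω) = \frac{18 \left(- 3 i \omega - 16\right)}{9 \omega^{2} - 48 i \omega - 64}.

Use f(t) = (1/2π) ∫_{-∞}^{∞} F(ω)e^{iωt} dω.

f(t) = 6 \left(\frac{8 t}{3} + 1\right) e^{- \frac{8 t}{3}} u\left(t\right)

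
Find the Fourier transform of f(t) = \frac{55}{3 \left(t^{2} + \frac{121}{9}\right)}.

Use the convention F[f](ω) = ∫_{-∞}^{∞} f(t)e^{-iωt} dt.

F(ω) = 5 \pi e^{- \frac{11 \left|{\omega}\right|}{3}}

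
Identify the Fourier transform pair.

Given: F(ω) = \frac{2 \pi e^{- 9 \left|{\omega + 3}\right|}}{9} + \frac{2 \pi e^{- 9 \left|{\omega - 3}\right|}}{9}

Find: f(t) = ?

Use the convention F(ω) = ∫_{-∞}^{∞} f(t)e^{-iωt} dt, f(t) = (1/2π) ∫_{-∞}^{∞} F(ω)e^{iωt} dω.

f(t) = \frac{4 \cos{\left(3 t \right)}}{t^{2} + 81}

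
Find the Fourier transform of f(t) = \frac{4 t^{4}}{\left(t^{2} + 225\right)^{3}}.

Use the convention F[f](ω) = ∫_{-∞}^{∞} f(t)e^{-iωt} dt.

F(ω) = \frac{\pi \left(75 \omega^{2} - 25 \left|{\omega}\right| + 1\right) e^{- 15 \left|{\omega}\right|}}{10}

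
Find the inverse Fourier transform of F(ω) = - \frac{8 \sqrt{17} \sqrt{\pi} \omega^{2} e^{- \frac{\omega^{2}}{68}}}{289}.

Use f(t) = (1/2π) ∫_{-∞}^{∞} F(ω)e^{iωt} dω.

f(t) = 8 \left(68 t^{2} - 2\right) e^{- 17 t^{2}}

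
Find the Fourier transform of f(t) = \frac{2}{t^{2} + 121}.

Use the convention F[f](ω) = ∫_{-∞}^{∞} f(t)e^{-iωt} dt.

F(ω) = \frac{2 \pi e^{- 11 \left|{\omega}\right|}}{11}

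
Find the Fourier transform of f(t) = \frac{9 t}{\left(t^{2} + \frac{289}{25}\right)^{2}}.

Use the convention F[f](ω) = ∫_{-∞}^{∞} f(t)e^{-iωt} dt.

F(ω) = - \frac{45 i \pi \omega e^{- \frac{17 \left|{\omega}\right|}{5}}}{34}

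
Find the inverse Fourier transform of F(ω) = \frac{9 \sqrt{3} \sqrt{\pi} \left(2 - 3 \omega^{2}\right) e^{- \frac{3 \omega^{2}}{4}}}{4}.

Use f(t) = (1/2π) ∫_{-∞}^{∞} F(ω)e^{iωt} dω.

f(t) = 3 t^{2} e^{- \frac{t^{2}}{3}}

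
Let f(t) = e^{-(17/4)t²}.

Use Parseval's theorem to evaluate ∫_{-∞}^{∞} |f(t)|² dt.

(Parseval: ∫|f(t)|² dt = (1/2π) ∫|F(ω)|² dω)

∫|f(t)|² dt = \frac{\sqrt{34} \sqrt{\pi}}{17}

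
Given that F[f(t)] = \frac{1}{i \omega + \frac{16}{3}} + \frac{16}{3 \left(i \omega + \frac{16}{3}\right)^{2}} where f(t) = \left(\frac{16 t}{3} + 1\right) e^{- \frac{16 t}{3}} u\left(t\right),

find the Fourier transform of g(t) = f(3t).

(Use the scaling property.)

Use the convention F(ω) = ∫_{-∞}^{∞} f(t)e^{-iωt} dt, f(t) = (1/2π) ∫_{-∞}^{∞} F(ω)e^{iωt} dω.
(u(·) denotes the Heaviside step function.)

F[g](ω) = \frac{- i \omega - 32}{\omega^{2} - 32 i \omega - 256}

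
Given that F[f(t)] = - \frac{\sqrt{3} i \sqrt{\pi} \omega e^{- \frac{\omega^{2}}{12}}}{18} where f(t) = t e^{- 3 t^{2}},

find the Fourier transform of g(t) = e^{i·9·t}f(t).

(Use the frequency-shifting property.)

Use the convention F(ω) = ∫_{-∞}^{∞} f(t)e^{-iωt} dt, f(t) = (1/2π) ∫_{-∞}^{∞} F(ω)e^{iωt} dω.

F[g](ω) = \frac{\sqrt{3} i \sqrt{\pi} \left(9 - \omega\right) e^{- \frac{\left(\omega - 9\right)^{2}}{12}}}{18}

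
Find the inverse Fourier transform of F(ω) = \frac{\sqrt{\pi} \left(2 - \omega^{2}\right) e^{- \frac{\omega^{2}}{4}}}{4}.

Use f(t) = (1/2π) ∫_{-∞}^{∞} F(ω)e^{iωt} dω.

f(t) = t^{2} e^{- t^{2}}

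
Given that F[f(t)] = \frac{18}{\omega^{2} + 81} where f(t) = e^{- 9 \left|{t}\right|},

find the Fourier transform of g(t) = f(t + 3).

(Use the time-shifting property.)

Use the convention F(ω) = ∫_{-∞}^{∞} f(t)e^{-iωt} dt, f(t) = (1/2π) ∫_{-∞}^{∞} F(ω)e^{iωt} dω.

F[g](ω) = \frac{18 e^{3 i \omega}}{\omega^{2} + 81}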